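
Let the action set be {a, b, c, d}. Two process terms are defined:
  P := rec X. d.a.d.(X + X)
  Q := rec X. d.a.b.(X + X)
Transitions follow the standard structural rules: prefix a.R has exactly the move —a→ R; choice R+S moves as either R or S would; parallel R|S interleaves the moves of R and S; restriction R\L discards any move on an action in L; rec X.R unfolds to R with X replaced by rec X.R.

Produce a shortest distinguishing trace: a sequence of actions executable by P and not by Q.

dad

P's transition system — 4 states:
  m0 = rec X. d.a.d.(X + X) → --d--▸ m1
  m1 = a.d.((rec X. d.a.d.(X + X)) + (rec X. d.a.d.(X + X))) → --a--▸ m2
  m2 = d.((rec X. d.a.d.(X + X)) + (rec X. d.a.d.(X + X))) → --d--▸ m3
  m3 = (rec X. d.a.d.(X + X)) + (rec X. d.a.d.(X + X)) → --d--▸ m1
Q's transition system — 4 states:
  n0 = rec X. d.a.b.(X + X) → --d--▸ n1
  n1 = a.b.((rec X. d.a.b.(X + X)) + (rec X. d.a.b.(X + X))) → --a--▸ n2
  n2 = b.((rec X. d.a.b.(X + X)) + (rec X. d.a.b.(X + X))) → --b--▸ n3
  n3 = (rec X. d.a.b.(X + X)) + (rec X. d.a.b.(X + X)) → --d--▸ n1
Run σ = ⟨dad⟩ on P: start {m0}
  step 1 (d): {m1}
  step 2 (a): {m2}
  step 3 (d): {m3}
  — P admits the full trace.
Run σ = ⟨dad⟩ on Q: start {n0}
  step 1 (d): {n1}
  step 2 (a): {n2}
  step 3 (d): ∅ (Q stuck)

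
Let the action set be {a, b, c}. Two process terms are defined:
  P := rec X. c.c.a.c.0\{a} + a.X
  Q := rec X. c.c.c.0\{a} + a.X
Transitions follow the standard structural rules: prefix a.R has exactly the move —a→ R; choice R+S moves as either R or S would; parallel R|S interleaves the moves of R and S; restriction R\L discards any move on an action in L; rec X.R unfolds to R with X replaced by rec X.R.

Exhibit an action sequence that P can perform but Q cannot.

cca

P's transition system — 5 states:
  m0 = rec X. c.c.a.c.0\{a} + a.X :: =a=> m0, =c=> m1
  m1 = c.a.c.0\{a} :: =c=> m2
  m2 = a.c.0\{a} :: =a=> m3
  m3 = c.0\{a} :: =c=> m4
  m4 = 0\{a} :: (no moves)
Q's transition system — 4 states:
  n0 = rec X. c.c.c.0\{a} + a.X :: =a=> n0, =c=> n1
  n1 = c.c.0\{a} :: =c=> n2
  n2 = c.0\{a} :: =c=> n3
  n3 = 0\{a} :: (no moves)
Trace ⟨cca⟩ through P, begin at {m0}:
  after c @ step 1: {m1}
  after c @ step 2: {m2}
  after a @ step 3: {m3}
  ✓ P
Trace ⟨cca⟩ through Q, begin at {n0}:
  after c @ step 1: {n1}
  after c @ step 2: {n2}
  after a @ step 3: ∅  — Q cannot continue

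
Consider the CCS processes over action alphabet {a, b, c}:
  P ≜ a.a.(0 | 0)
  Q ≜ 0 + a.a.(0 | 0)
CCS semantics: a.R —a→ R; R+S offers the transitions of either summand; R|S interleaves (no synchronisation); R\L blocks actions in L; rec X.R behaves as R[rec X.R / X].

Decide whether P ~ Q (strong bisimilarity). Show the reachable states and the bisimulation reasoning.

P ~ Q

LTS(P): 3 reachable states
  p0 = a.a.(0 | 0) ⊢ --a--▸ p1
  p1 = a.(0 | 0) ⊢ --a--▸ p2
  p2 = 0 | 0 ⊢ ∅
LTS(Q): 3 reachable states
  q0 = 0 + a.a.(0 | 0) ⊢ --a--▸ q1
  q1 = a.(0 | 0) ⊢ --a--▸ q2
  q2 = 0 | 0 ⊢ ∅
Bisimilarity quotient blocks:
  B0 = {p0, q0}
  B1 = {p1, q1}
  B2 = {p2, q2}
p0 ∈ B0, q0 ∈ B0 → same block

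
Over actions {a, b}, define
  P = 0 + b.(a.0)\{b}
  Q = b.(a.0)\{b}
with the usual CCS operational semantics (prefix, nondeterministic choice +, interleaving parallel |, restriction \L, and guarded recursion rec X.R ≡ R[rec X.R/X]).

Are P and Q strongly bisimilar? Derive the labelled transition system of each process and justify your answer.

YES

P's transition system — 3 states:
  s0 = 0 + b.(a.0)\{b} :: =b=> s1
  s1 = (a.0)\{b} :: =a=> s2
  s2 = 0\{b} :: deadlocked
Q's transition system — 3 states:
  t0 = b.(a.0)\{b} :: =b=> t1
  t1 = (a.0)\{b} :: =a=> t2
  t2 = 0\{b} :: deadlocked
Partition-refinement fixed point:
  B0 = {s0, t0}
  B1 = {s1, t1}
  B2 = {s2, t2}
s0 ∈ B0, t0 ∈ B0 → same block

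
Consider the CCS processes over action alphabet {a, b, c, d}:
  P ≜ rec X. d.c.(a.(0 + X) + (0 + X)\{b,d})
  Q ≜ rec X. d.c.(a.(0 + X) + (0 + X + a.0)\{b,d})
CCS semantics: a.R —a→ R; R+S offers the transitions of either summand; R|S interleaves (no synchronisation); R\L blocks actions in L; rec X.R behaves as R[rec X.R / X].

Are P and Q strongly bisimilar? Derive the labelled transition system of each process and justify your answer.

P's transition system — 4 states:
  s0 = rec X. d.c.(a.(0 + X) + (0 + X)\{b,d}) ⊢ -d-> s1
  s1 = c.(a.(0 + (rec X. d.c.(a.(0 + X) + (0 + X)\{b,d}))) + (0 + (rec X. d.c.(a.(0 + X) + (0 + X)\{b,d})))\{b,d}) ⊢ -c-> s2
  s2 = a.(0 + (rec X. d.c.(a.(0 + X) + (0 + X)\{b,d}))) + (0 + (rec X. d.c.(a.(0 + X) + (0 + X)\{b,d})))\{b,d} ⊢ -a-> s3
  s3 = 0 + (rec X. d.c.(a.(0 + X) + (0 + X)\{b,d})) ⊢ -d-> s1
Q's transition system — 5 states:
  t0 = rec X. d.c.(a.(0 + X) + (0 + X + a.0)\{b,d}) ⊢ -d-> t1
  t1 = c.(a.(0 + (rec X. d.c.(a.(0 + X) + (0 + X + a.0)\{b,d}))) + (0 + (rec X. d.c.(a.(0 + X) + (0 + X + a.0)\{b,d})) + a.0)\{b,d}) ⊢ -c-> t2
  t2 = a.(0 + (rec X. d.c.(a.(0 + X) + (0 + X + a.0)\{b,d}))) + (0 + (rec X. d.c.(a.(0 + X) + (0 + X + a.0)\{b,d})) + a.0)\{b,d} ⊢ -a-> t3, -a-> t4
  t3 = 0 + (rec X. d.c.(a.(0 + X) + (0 + X + a.0)\{b,d})) ⊢ -d-> t1
  t4 = 0\{b,d} ⊢ deadlocked
Partition-refinement fixed point:
  B0 = {s0, s3}
  B1 = {s1}
  B2 = {s2}
  B3 = {t0, t3}
  B4 = {t1}
  B5 = {t2}
  B6 = {t4}
s0 ∈ B0, t0 ∈ B3 → different blocks

P ≁ Q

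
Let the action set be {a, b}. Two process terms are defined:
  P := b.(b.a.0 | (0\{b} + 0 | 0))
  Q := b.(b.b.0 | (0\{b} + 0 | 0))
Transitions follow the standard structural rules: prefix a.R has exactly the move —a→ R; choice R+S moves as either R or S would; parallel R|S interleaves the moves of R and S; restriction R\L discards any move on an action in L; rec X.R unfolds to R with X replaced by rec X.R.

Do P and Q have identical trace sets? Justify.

P's transition system — 4 states:
  p0 = b.(b.a.0 | (0\{b} + 0 | 0)) ⊢ ··b··> p1
  p1 = b.a.0 | (0\{b} + 0 | 0) ⊢ ··b··> p2
  p2 = a.0 | (0\{b} + 0 | 0) ⊢ ··a··> p3
  p3 = 0 | (0\{b} + 0 | 0) ⊢ (no moves)
Q's transition system — 4 states:
  q0 = b.(b.b.0 | (0\{b} + 0 | 0)) ⊢ ··b··> q1
  q1 = b.b.0 | (0\{b} + 0 | 0) ⊢ ··b··> q2
  q2 = b.0 | (0\{b} + 0 | 0) ⊢ ··b··> q3
  q3 = 0 | (0\{b} + 0 | 0) ⊢ (no moves)
Trace ⟨bba⟩ through P, begin at {p0}:
  [1] b ⇒ {p1}
  [2] b ⇒ {p2}
  [3] a ⇒ {p3}
  — P admits the full trace.
Trace ⟨bba⟩ through Q, begin at {q0}:
  [1] b ⇒ {q1}
  [2] b ⇒ {q2}
  [3] a ⇒ no successor for Q

traces(P) ≠ traces(Q) — witness ⟨bba⟩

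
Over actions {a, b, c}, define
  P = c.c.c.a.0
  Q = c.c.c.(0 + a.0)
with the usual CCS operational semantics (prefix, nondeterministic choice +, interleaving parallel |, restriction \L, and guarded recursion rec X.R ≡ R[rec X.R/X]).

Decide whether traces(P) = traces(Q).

Reachable graph of P (5 states):
  s0 = c.c.c.a.0 has moves =c=> s1
  s1 = c.c.a.0 has moves =c=> s2
  s2 = c.a.0 has moves =c=> s3
  s3 = a.0 has moves =a=> s4
  s4 = 0 has moves deadlocked
Reachable graph of Q (5 states):
  t0 = c.c.c.(0 + a.0) has moves =c=> t1
  t1 = c.c.(0 + a.0) has moves =c=> t2
  t2 = c.(0 + a.0) has moves =c=> t3
  t3 = 0 + a.0 has moves =a=> t4
  t4 = 0 has moves deadlocked
Bisimilarity quotient blocks:
  B0 = {s0, t0}
  B1 = {s1, t1}
  B2 = {s2, t2}
  B3 = {s3, t3}
  B4 = {s4, t4}
s0 ∈ B0, t0 ∈ B0 → same block
Bisimilar ⇒ trace-equivalent.

traces(P) = traces(Q)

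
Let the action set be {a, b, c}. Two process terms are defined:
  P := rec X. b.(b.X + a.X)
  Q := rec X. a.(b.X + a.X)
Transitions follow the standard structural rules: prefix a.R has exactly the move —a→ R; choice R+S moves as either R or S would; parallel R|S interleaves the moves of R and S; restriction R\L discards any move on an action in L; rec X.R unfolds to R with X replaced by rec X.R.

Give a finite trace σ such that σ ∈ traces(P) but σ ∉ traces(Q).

b

Reachable graph of P (2 states):
  m0 = rec X. b.(b.X + a.X) → —b→ m1
  m1 = b.(rec X. b.(b.X + a.X)) + a.(rec X. b.(b.X + a.X)) → —a→ m0, —b→ m0
Reachable graph of Q (2 states):
  n0 = rec X. a.(b.X + a.X) → —a→ n1
  n1 = b.(rec X. a.(b.X + a.X)) + a.(rec X. a.(b.X + a.X)) → —a→ n0, —b→ n0
Run σ = ⟨b⟩ on P: start {m0}
  after b @ step 1: {m1}
  P completes σ.
Run σ = ⟨b⟩ on Q: start {n0}
  after b @ step 1: no successor for Q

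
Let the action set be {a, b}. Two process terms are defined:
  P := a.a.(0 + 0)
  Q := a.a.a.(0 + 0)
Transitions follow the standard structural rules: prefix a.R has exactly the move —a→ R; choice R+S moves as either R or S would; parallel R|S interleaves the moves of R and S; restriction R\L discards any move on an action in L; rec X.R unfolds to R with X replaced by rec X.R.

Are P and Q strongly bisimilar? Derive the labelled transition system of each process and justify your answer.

not bisimilar

Reachable graph of P (3 states):
  p0 = a.a.(0 + 0) ⊢ --a--▸ p1
  p1 = a.(0 + 0) ⊢ --a--▸ p2
  p2 = 0 + 0 ⊢ (no moves)
Reachable graph of Q (4 states):
  q0 = a.a.a.(0 + 0) ⊢ --a--▸ q1
  q1 = a.a.(0 + 0) ⊢ --a--▸ q2
  q2 = a.(0 + 0) ⊢ --a--▸ q3
  q3 = 0 + 0 ⊢ (no moves)
Coarsest stable partition (strong bisimilarity classes):
  B0 = {p0, q1}
  B1 = {p1, q2}
  B2 = {p2, q3}
  B3 = {q0}
p0 ∈ B0, q0 ∈ B3 → different blocks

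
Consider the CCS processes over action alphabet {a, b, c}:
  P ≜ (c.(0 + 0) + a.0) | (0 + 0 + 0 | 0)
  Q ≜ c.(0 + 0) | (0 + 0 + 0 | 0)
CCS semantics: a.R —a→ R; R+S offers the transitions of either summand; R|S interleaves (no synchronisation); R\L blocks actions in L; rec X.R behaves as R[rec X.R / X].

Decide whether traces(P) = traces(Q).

trace-distinct — witness ⟨a⟩

LTS(P): 3 reachable states
  p0 = (c.(0 + 0) + a.0) | (0 + 0 + 0 | 0) → —a→ p1, —c→ p2
  p1 = 0 | (0 + 0 + 0 | 0) → ·
  p2 = (0 + 0) | (0 + 0 + 0 | 0) → ·
LTS(Q): 2 reachable states
  q0 = c.(0 + 0) | (0 + 0 + 0 | 0) → —c→ q1
  q1 = (0 + 0) | (0 + 0 + 0 | 0) → ·
Trace ⟨a⟩ through P, begin at {p0}:
  after a @ step 1: {p1}
  ✓ P
Trace ⟨a⟩ through Q, begin at {q0}:
  after a @ step 1: no successor for Q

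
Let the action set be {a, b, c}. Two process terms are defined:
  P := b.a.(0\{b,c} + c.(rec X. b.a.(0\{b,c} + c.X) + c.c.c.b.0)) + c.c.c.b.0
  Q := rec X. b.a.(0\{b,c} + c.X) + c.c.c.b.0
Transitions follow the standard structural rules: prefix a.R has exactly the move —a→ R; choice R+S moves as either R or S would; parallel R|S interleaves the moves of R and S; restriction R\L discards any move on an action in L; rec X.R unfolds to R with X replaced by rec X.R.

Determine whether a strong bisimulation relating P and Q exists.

YES

Reachable graph of P (8 states):
  u0 = b.a.(0\{b,c} + c.(rec X. b.a.(0\{b,c} + c.X) + c.c.c.b.0)) + c.c.c.b.0 → --b--▸ u1, --c--▸ u2
  u1 = a.(0\{b,c} + c.(rec X. b.a.(0\{b,c} + c.X) + c.c.c.b.0)) → --a--▸ u3
  u2 = c.c.b.0 → --c--▸ u4
  u3 = 0\{b,c} + c.(rec X. b.a.(0\{b,c} + c.X) + c.c.c.b.0) → --c--▸ u5
  u4 = c.b.0 → --c--▸ u6
  u5 = rec X. b.a.(0\{b,c} + c.X) + c.c.c.b.0 → --b--▸ u1, --c--▸ u2
  u6 = b.0 → --b--▸ u7
  u7 = 0 → ∅
Reachable graph of Q (7 states):
  v0 = rec X. b.a.(0\{b,c} + c.X) + c.c.c.b.0 → --b--▸ v1, --c--▸ v2
  v1 = a.(0\{b,c} + c.(rec X. b.a.(0\{b,c} + c.X) + c.c.c.b.0)) → --a--▸ v3
  v2 = c.c.b.0 → --c--▸ v4
  v3 = 0\{b,c} + c.(rec X. b.a.(0\{b,c} + c.X) + c.c.c.b.0) → --c--▸ v0
  v4 = c.b.0 → --c--▸ v5
  v5 = b.0 → --b--▸ v6
  v6 = 0 → ∅
Coarsest stable partition (strong bisimilarity classes):
  B0 = {u0, u5, v0}
  B1 = {u2, v2}
  B2 = {u4, v4}
  B3 = {u6, v5}
  B4 = {u7, v6}
  B5 = {u1, v1}
  B6 = {u3, v3}
u0 ∈ B0, v0 ∈ B0 → same block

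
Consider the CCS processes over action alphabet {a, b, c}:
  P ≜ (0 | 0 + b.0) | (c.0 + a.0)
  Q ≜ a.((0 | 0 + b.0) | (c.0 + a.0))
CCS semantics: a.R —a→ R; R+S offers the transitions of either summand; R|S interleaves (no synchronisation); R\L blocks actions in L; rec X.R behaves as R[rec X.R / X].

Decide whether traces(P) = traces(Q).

trace-distinct — witness ⟨b⟩

P's transition system — 4 states:
  p0 = (0 | 0 + b.0) | (c.0 + a.0) has moves --a--▸ p1, --b--▸ p2, --c--▸ p1
  p1 = (0 | 0 + b.0) | 0 has moves --b--▸ p3
  p2 = 0 | (c.0 + a.0) has moves --a--▸ p3, --c--▸ p3
  p3 = 0 | 0 has moves stopped
Q's transition system — 5 states:
  q0 = a.((0 | 0 + b.0) | (c.0 + a.0)) has moves --a--▸ q1
  q1 = (0 | 0 + b.0) | (c.0 + a.0) has moves --a--▸ q2, --b--▸ q3, --c--▸ q2
  q2 = (0 | 0 + b.0) | 0 has moves --b--▸ q4
  q3 = 0 | (c.0 + a.0) has moves --a--▸ q4, --c--▸ q4
  q4 = 0 | 0 has moves stopped
Trace ⟨b⟩ through P, begin at {p0}:
  after b @ step 1: {p2}
  — P admits the full trace.
Trace ⟨b⟩ through Q, begin at {q0}:
  after b @ step 1: ∅  — Q cannot continue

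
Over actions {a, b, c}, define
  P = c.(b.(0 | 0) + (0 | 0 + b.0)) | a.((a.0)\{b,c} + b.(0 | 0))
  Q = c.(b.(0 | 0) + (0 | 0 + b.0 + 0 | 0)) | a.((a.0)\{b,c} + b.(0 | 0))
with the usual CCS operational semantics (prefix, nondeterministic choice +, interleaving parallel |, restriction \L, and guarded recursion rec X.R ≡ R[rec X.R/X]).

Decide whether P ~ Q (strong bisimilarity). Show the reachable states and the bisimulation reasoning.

LTS(P): 16 reachable states
  p0 = c.(b.(0 | 0) + (0 | 0 + b.0)) | a.((a.0)\{b,c} + b.(0 | 0)) | =a=> p1, =c=> p2
  p1 = c.(b.(0 | 0) + (0 | 0 + b.0)) | ((a.0)\{b,c} + b.(0 | 0)) | =a=> p3, =b=> p4, =c=> p5
  p2 = (b.(0 | 0) + (0 | 0 + b.0)) | a.((a.0)\{b,c} + b.(0 | 0)) | =a=> p5, =b=> p6, =b=> p7
  p3 = c.(b.(0 | 0) + (0 | 0 + b.0)) | 0\{b,c} | =c=> p8
  p4 = c.(b.(0 | 0) + (0 | 0 + b.0)) | (0 | 0) | =c=> p9
  p5 = (b.(0 | 0) + (0 | 0 + b.0)) | ((a.0)\{b,c} + b.(0 | 0)) | =a=> p8, =b=> p10, =b=> p11, =b=> p9
  p6 = 0 | 0 | a.((a.0)\{b,c} + b.(0 | 0)) | =a=> p11
  p7 = 0 | a.((a.0)\{b,c} + b.(0 | 0)) | =a=> p10
  p8 = (b.(0 | 0) + (0 | 0 + b.0)) | 0\{b,c} | =b=> p12, =b=> p13
  p9 = (b.(0 | 0) + (0 | 0 + b.0)) | (0 | 0) | =b=> p14, =b=> p15
  p10 = 0 | ((a.0)\{b,c} + b.(0 | 0)) | =a=> p13, =b=> p14
  p11 = 0 | 0 | ((a.0)\{b,c} + b.(0 | 0)) | =a=> p12, =b=> p15
  p12 = 0 | 0 | 0\{b,c} | ·
  p13 = 0 | 0\{b,c} | ·
  p14 = 0 | (0 | 0) | ·
  p15 = 0 | 0 | (0 | 0) | ·
LTS(Q): 16 reachable states
  q0 = c.(b.(0 | 0) + (0 | 0 + b.0 + 0 | 0)) | a.((a.0)\{b,c} + b.(0 | 0)) | =a=> q1, =c=> q2
  q1 = c.(b.(0 | 0) + (0 | 0 + b.0 + 0 | 0)) | ((a.0)\{b,c} + b.(0 | 0)) | =a=> q3, =b=> q4, =c=> q5
  q2 = (b.(0 | 0) + (0 | 0 + b.0 + 0 | 0)) | a.((a.0)\{b,c} + b.(0 | 0)) | =a=> q5, =b=> q6, =b=> q7
  q3 = c.(b.(0 | 0) + (0 | 0 + b.0 + 0 | 0)) | 0\{b,c} | =c=> q8
  q4 = c.(b.(0 | 0) + (0 | 0 + b.0 + 0 | 0)) | (0 | 0) | =c=> q9
  q5 = (b.(0 | 0) + (0 | 0 + b.0 + 0 | 0)) | ((a.0)\{b,c} + b.(0 | 0)) | =a=> q8, =b=> q10, =b=> q11, =b=> q9
  q6 = 0 | 0 | a.((a.0)\{b,c} + b.(0 | 0)) | =a=> q11
  q7 = 0 | a.((a.0)\{b,c} + b.(0 | 0)) | =a=> q10
  q8 = (b.(0 | 0) + (0 | 0 + b.0 + 0 | 0)) | 0\{b,c} | =b=> q12, =b=> q13
  q9 = (b.(0 | 0) + (0 | 0 + b.0 + 0 | 0)) | (0 | 0) | =b=> q14, =b=> q15
  q10 = 0 | ((a.0)\{b,c} + b.(0 | 0)) | =a=> q13, =b=> q14
  q11 = 0 | 0 | ((a.0)\{b,c} + b.(0 | 0)) | =a=> q12, =b=> q15
  q12 = 0 | 0 | 0\{b,c} | ·
  q13 = 0 | 0\{b,c} | ·
  q14 = 0 | (0 | 0) | ·
  q15 = 0 | 0 | (0 | 0) | ·
Bisimilarity quotient blocks:
  B0 = {p0, q0}
  B1 = {p2, q2}
  B2 = {p5, q5}
  B3 = {p8, p9, q8, q9}
  B4 = {p12, p13, p14, p15, q12, q13, q14, q15}
  B5 = {p10, p11, q10, q11}
  B6 = {p6, p7, q6, q7}
  B7 = {p1, q1}
  B8 = {p3, p4, q3, q4}
p0 ∈ B0, q0 ∈ B0 → same block

YES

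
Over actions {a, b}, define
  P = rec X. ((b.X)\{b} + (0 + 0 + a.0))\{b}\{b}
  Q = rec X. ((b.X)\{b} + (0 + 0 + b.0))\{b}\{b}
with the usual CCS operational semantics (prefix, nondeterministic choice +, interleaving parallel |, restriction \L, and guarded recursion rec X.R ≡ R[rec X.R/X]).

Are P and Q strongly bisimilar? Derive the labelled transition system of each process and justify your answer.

not bisimilar

Reachable graph of P (2 states):
  p0 = rec X. ((b.X)\{b} + (0 + 0 + a.0))\{b}\{b} :: --a--▸ p1
  p1 = 0\{b}\{b} :: ∅
Reachable graph of Q (1 states):
  q0 = rec X. ((b.X)\{b} + (0 + 0 + b.0))\{b}\{b} :: ∅
Coarsest stable partition (strong bisimilarity classes):
  B0 = {p0}
  B1 = {p1, q0}
p0 ∈ B0, q0 ∈ B1 → different blocks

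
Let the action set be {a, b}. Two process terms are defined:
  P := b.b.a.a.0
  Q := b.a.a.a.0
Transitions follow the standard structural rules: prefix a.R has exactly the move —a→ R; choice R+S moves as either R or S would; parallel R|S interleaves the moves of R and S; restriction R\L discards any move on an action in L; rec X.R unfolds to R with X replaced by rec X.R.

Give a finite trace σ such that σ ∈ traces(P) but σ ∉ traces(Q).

bb

Reachable graph of P (5 states):
  m0 = b.b.a.a.0 → --b--▸ m1
  m1 = b.a.a.0 → --b--▸ m2
  m2 = a.a.0 → --a--▸ m3
  m3 = a.0 → --a--▸ m4
  m4 = 0 → deadlocked
Reachable graph of Q (5 states):
  n0 = b.a.a.a.0 → --b--▸ n1
  n1 = a.a.a.0 → --a--▸ n2
  n2 = a.a.0 → --a--▸ n3
  n3 = a.0 → --a--▸ n4
  n4 = 0 → deadlocked
Trace ⟨bb⟩ through P, begin at {m0}:
  step 1 (b): {m1}
  step 2 (b): {m2}
  P completes σ.
Trace ⟨bb⟩ through Q, begin at {n0}:
  step 1 (b): {n1}
  step 2 (b): no successor for Q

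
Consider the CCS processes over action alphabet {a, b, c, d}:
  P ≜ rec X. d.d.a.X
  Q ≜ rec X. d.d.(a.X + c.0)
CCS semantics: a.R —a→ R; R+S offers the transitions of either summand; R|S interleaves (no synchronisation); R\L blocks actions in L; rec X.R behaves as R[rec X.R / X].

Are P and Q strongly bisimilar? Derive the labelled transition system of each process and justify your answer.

not bisimilar

Reachable graph of P (3 states):
  s0 = rec X. d.d.a.X | -d-> s1
  s1 = d.a.(rec X. d.d.a.X) | -d-> s2
  s2 = a.(rec X. d.d.a.X) | -a-> s0
Reachable graph of Q (4 states):
  t0 = rec X. d.d.(a.X + c.0) | -d-> t1
  t1 = d.(a.(rec X. d.d.(a.X + c.0)) + c.0) | -d-> t2
  t2 = a.(rec X. d.d.(a.X + c.0)) + c.0 | -a-> t0, -c-> t3
  t3 = 0 | stopped
Coarsest stable partition (strong bisimilarity classes):
  B0 = {s0}
  B1 = {s1}
  B2 = {s2}
  B3 = {t0}
  B4 = {t1}
  B5 = {t2}
  B6 = {t3}
s0 ∈ B0, t0 ∈ B3 → different blocks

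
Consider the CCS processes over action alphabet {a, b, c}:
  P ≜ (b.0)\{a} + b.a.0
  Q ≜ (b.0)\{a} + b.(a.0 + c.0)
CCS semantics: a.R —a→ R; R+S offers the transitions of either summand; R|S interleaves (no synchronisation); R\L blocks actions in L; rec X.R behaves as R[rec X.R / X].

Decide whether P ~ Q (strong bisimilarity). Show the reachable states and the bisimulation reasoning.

P ≁ Q

LTS(P): 4 reachable states
  m0 = (b.0)\{a} + b.a.0 → ··b··> m1, ··b··> m2
  m1 = 0\{a} → (no moves)
  m2 = a.0 → ··a··> m3
  m3 = 0 → (no moves)
LTS(Q): 4 reachable states
  n0 = (b.0)\{a} + b.(a.0 + c.0) → ··b··> n1, ··b··> n2
  n1 = 0\{a} → (no moves)
  n2 = a.0 + c.0 → ··a··> n3, ··c··> n3
  n3 = 0 → (no moves)
Coarsest stable partition (strong bisimilarity classes):
  B0 = {m0}
  B1 = {m1, m3, n1, n3}
  B2 = {m2}
  B3 = {n0}
  B4 = {n2}
m0 ∈ B0, n0 ∈ B3 → different blocks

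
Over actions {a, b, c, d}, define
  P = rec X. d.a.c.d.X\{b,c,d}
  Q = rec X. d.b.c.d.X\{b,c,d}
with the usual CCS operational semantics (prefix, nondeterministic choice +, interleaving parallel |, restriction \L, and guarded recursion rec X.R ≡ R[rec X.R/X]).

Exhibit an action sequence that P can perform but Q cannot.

LTS(P): 5 reachable states
  p0 = rec X. d.a.c.d.X\{b,c,d} :: ··d··> p1
  p1 = a.c.d.(rec X. d.a.c.d.X\{b,c,d})\{b,c,d} :: ··a··> p2
  p2 = c.d.(rec X. d.a.c.d.X\{b,c,d})\{b,c,d} :: ··c··> p3
  p3 = d.(rec X. d.a.c.d.X\{b,c,d})\{b,c,d} :: ··d··> p4
  p4 = (rec X. d.a.c.d.X\{b,c,d})\{b,c,d} :: ∅
LTS(Q): 5 reachable states
  q0 = rec X. d.b.c.d.X\{b,c,d} :: ··d··> q1
  q1 = b.c.d.(rec X. d.b.c.d.X\{b,c,d})\{b,c,d} :: ··b··> q2
  q2 = c.d.(rec X. d.b.c.d.X\{b,c,d})\{b,c,d} :: ··c··> q3
  q3 = d.(rec X. d.b.c.d.X\{b,c,d})\{b,c,d} :: ··d··> q4
  q4 = (rec X. d.b.c.d.X\{b,c,d})\{b,c,d} :: ∅
Run σ = ⟨da⟩ on P: start {p0}
  step 1 (d): {p1}
  step 2 (a): {p2}
  P completes σ.
Run σ = ⟨da⟩ on Q: start {q0}
  step 1 (d): {q1}
  step 2 (a): ∅  — Q cannot continue

da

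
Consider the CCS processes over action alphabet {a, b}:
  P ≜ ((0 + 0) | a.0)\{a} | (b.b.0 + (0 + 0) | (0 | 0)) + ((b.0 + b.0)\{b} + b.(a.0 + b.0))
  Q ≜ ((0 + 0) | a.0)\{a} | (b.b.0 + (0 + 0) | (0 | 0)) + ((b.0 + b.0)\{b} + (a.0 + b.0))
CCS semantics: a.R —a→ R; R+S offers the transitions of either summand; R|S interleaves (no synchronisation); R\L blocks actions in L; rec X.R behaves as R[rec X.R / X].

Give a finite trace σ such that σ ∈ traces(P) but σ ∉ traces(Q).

ba

P's transition system — 5 states:
  m0 = ((0 + 0) | a.0)\{a} | (b.b.0 + (0 + 0) | (0 | 0)) + ((b.0 + b.0)\{b} + b.(a.0 + b.0)) :: ··b··> m1, ··b··> m2
  m1 = ((0 + 0) | a.0)\{a} | b.0 :: ··b··> m3
  m2 = a.0 + b.0 :: ··a··> m4, ··b··> m4
  m3 = ((0 + 0) | a.0)\{a} | 0 :: ·
  m4 = 0 :: ·
Q's transition system — 4 states:
  n0 = ((0 + 0) | a.0)\{a} | (b.b.0 + (0 + 0) | (0 | 0)) + ((b.0 + b.0)\{b} + (a.0 + b.0)) :: ··a··> n1, ··b··> n1, ··b··> n2
  n1 = 0 :: ·
  n2 = ((0 + 0) | a.0)\{a} | b.0 :: ··b··> n3
  n3 = ((0 + 0) | a.0)\{a} | 0 :: ·
Run σ = ⟨ba⟩ on P: start {m0}
  after b @ step 1: {m1, m2}
  after a @ step 2: {m4}
  ✓ P
Run σ = ⟨ba⟩ on Q: start {n0}
  after b @ step 1: {n1, n2}
  after a @ step 2: ∅ (Q stuck)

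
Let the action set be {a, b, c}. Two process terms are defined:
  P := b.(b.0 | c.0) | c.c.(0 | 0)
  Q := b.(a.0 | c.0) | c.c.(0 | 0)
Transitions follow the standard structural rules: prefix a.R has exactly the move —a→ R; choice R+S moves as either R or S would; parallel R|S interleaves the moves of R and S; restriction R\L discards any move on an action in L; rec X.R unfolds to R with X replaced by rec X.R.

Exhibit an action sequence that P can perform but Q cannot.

bb

P's transition system — 15 states:
  p0 = b.(b.0 | c.0) | c.c.(0 | 0) → -b-> p1, -c-> p2
  p1 = b.0 | c.0 | c.c.(0 | 0) → -b-> p3, -c-> p4, -c-> p5
  p2 = b.(b.0 | c.0) | c.(0 | 0) → -b-> p5, -c-> p6
  p3 = 0 | c.0 | c.c.(0 | 0) → -c-> p7, -c-> p8
  p4 = b.0 | 0 | c.c.(0 | 0) → -b-> p7, -c-> p9
  p5 = b.0 | c.0 | c.(0 | 0) → -b-> p8, -c-> p10, -c-> p9
  p6 = b.(b.0 | c.0) | (0 | 0) → -b-> p10
  p7 = 0 | 0 | c.c.(0 | 0) → -c-> p11
  p8 = 0 | c.0 | c.(0 | 0) → -c-> p11, -c-> p12
  p9 = b.0 | 0 | c.(0 | 0) → -b-> p11, -c-> p13
  p10 = b.0 | c.0 | (0 | 0) → -b-> p12, -c-> p13
  p11 = 0 | 0 | c.(0 | 0) → -c-> p14
  p12 = 0 | c.0 | (0 | 0) → -c-> p14
  p13 = b.0 | 0 | (0 | 0) → -b-> p14
  p14 = 0 | 0 | (0 | 0) → (no moves)
Q's transition system — 15 states:
  q0 = b.(a.0 | c.0) | c.c.(0 | 0) → -b-> q1, -c-> q2
  q1 = a.0 | c.0 | c.c.(0 | 0) → -a-> q3, -c-> q4, -c-> q5
  q2 = b.(a.0 | c.0) | c.(0 | 0) → -b-> q5, -c-> q6
  q3 = 0 | c.0 | c.c.(0 | 0) → -c-> q7, -c-> q8
  q4 = a.0 | 0 | c.c.(0 | 0) → -a-> q7, -c-> q9
  q5 = a.0 | c.0 | c.(0 | 0) → -a-> q8, -c-> q10, -c-> q9
  q6 = b.(a.0 | c.0) | (0 | 0) → -b-> q10
  q7 = 0 | 0 | c.c.(0 | 0) → -c-> q11
  q8 = 0 | c.0 | c.(0 | 0) → -c-> q11, -c-> q12
  q9 = a.0 | 0 | c.(0 | 0) → -a-> q11, -c-> q13
  q10 = a.0 | c.0 | (0 | 0) → -a-> q12, -c-> q13
  q11 = 0 | 0 | c.(0 | 0) → -c-> q14
  q12 = 0 | c.0 | (0 | 0) → -c-> q14
  q13 = a.0 | 0 | (0 | 0) → -a-> q14
  q14 = 0 | 0 | (0 | 0) → (no moves)
Run σ = ⟨bb⟩ on P: start {p0}
  step 1 (b): {p1}
  step 2 (b): {p3}
  P completes σ.
Run σ = ⟨bb⟩ on Q: start {q0}
  step 1 (b): {q1}
  step 2 (b): no successor for Q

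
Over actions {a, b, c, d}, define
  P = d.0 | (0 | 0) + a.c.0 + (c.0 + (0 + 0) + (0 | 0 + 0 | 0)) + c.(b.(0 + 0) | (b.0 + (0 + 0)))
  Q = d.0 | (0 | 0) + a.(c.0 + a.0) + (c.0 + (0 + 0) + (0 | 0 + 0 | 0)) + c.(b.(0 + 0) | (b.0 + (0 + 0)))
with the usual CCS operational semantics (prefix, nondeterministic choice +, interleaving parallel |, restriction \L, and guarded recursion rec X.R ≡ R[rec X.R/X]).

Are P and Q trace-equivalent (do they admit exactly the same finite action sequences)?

P's transition system — 8 states:
  u0 = d.0 | (0 | 0) + a.c.0 + (c.0 + (0 + 0) + (0 | 0 + 0 | 0)) + c.(b.(0 + 0) | (b.0 + (0 + 0))) → —a→ u1, —c→ u2, —c→ u3, —d→ u4
  u1 = c.0 → —c→ u2
  u2 = 0 → stopped
  u3 = b.(0 + 0) | (b.0 + (0 + 0)) → —b→ u5, —b→ u6
  u4 = 0 | (0 | 0) → stopped
  u5 = (0 + 0) | (b.0 + (0 + 0)) → —b→ u7
  u6 = b.(0 + 0) | 0 → —b→ u7
  u7 = (0 + 0) | 0 → stopped
Q's transition system — 8 states:
  v0 = d.0 | (0 | 0) + a.(c.0 + a.0) + (c.0 + (0 + 0) + (0 | 0 + 0 | 0)) + c.(b.(0 + 0) | (b.0 + (0 + 0))) → —a→ v1, —c→ v2, —c→ v3, —d→ v4
  v1 = c.0 + a.0 → —a→ v2, —c→ v2
  v2 = 0 → stopped
  v3 = b.(0 + 0) | (b.0 + (0 + 0)) → —b→ v5, —b→ v6
  v4 = 0 | (0 | 0) → stopped
  v5 = (0 + 0) | (b.0 + (0 + 0)) → —b→ v7
  v6 = b.(0 + 0) | 0 → —b→ v7
  v7 = (0 + 0) | 0 → stopped
Trace ⟨aa⟩ through Q, begin at {v0}:
  step 1 (a): {v1}
  step 2 (a): {v2}
  Q completes σ.
Trace ⟨aa⟩ through P, begin at {u0}:
  step 1 (a): {u1}
  step 2 (a): ∅  — P cannot continue

traces(P) ≠ traces(Q) — witness ⟨aa⟩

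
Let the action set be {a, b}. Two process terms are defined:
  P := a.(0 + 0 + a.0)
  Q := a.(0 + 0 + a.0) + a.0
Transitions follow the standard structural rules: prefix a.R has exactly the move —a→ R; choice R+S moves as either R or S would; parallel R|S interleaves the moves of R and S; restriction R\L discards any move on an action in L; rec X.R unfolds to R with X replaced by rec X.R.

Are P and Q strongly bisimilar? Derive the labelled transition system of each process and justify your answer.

not bisimilar

LTS(P): 3 reachable states
  s0 = a.(0 + 0 + a.0) :: -a-> s1
  s1 = 0 + 0 + a.0 :: -a-> s2
  s2 = 0 :: ·
LTS(Q): 3 reachable states
  t0 = a.(0 + 0 + a.0) + a.0 :: -a-> t1, -a-> t2
  t1 = 0 :: ·
  t2 = 0 + 0 + a.0 :: -a-> t1
Bisimilarity quotient blocks:
  B0 = {s0}
  B1 = {s1, t2}
  B2 = {s2, t1}
  B3 = {t0}
s0 ∈ B0, t0 ∈ B3 → different blocks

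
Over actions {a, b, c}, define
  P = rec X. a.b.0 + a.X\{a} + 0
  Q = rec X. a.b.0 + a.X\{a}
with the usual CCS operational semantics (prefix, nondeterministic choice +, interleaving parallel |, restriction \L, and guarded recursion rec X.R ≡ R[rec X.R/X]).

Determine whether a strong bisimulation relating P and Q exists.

P ~ Q

LTS(P): 4 reachable states
  s0 = rec X. a.b.0 + a.X\{a} + 0 has moves -a-> s1, -a-> s2
  s1 = (rec X. a.b.0 + a.X\{a} + 0)\{a} has moves ·
  s2 = b.0 has moves -b-> s3
  s3 = 0 has moves ·
LTS(Q): 4 reachable states
  t0 = rec X. a.b.0 + a.X\{a} has moves -a-> t1, -a-> t2
  t1 = (rec X. a.b.0 + a.X\{a})\{a} has moves ·
  t2 = b.0 has moves -b-> t3
  t3 = 0 has moves ·
Coarsest stable partition (strong bisimilarity classes):
  B0 = {s0, t0}
  B1 = {s2, t2}
  B2 = {s1, s3, t1, t3}
s0 ∈ B0, t0 ∈ B0 → same block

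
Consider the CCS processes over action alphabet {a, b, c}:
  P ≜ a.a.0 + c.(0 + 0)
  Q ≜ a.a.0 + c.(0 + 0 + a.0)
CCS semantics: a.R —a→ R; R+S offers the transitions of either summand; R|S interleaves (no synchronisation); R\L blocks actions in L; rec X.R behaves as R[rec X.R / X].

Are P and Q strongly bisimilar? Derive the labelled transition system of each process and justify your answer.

not bisimilar

Reachable graph of P (4 states):
  u0 = a.a.0 + c.(0 + 0) | —a→ u1, —c→ u2
  u1 = a.0 | —a→ u3
  u2 = 0 + 0 | ∅
  u3 = 0 | ∅
Reachable graph of Q (4 states):
  v0 = a.a.0 + c.(0 + 0 + a.0) | —a→ v1, —c→ v2
  v1 = a.0 | —a→ v3
  v2 = 0 + 0 + a.0 | —a→ v3
  v3 = 0 | ∅
Partition-refinement fixed point:
  B0 = {u0}
  B1 = {u2, u3, v3}
  B2 = {u1, v1, v2}
  B3 = {v0}
u0 ∈ B0, v0 ∈ B3 → different blocks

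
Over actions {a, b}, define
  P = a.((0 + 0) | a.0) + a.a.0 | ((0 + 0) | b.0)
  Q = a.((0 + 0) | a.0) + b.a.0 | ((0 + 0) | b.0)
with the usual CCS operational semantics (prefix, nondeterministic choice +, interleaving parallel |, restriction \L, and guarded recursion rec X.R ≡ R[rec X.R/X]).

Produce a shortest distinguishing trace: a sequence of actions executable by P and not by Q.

ab

P's transition system — 8 states:
  s0 = a.((0 + 0) | a.0) + a.a.0 | ((0 + 0) | b.0) | --a--▸ s1, --a--▸ s2, --b--▸ s3
  s1 = (0 + 0) | a.0 | --a--▸ s4
  s2 = a.0 | ((0 + 0) | b.0) | --a--▸ s5, --b--▸ s6
  s3 = a.a.0 | ((0 + 0) | 0) | --a--▸ s6
  s4 = (0 + 0) | 0 | ·
  s5 = 0 | ((0 + 0) | b.0) | --b--▸ s7
  s6 = a.0 | ((0 + 0) | 0) | --a--▸ s7
  s7 = 0 | ((0 + 0) | 0) | ·
Q's transition system — 8 states:
  t0 = a.((0 + 0) | a.0) + b.a.0 | ((0 + 0) | b.0) | --a--▸ t1, --b--▸ t2, --b--▸ t3
  t1 = (0 + 0) | a.0 | --a--▸ t4
  t2 = a.0 | ((0 + 0) | b.0) | --a--▸ t5, --b--▸ t6
  t3 = b.a.0 | ((0 + 0) | 0) | --b--▸ t6
  t4 = (0 + 0) | 0 | ·
  t5 = 0 | ((0 + 0) | b.0) | --b--▸ t7
  t6 = a.0 | ((0 + 0) | 0) | --a--▸ t7
  t7 = 0 | ((0 + 0) | 0) | ·
Run σ = ⟨ab⟩ on P: start {s0}
  [1] a ⇒ {s1, s2}
  [2] b ⇒ {s6}
  P completes σ.
Run σ = ⟨ab⟩ on Q: start {t0}
  [1] a ⇒ {t1}
  [2] b ⇒ ∅  — Q cannot continue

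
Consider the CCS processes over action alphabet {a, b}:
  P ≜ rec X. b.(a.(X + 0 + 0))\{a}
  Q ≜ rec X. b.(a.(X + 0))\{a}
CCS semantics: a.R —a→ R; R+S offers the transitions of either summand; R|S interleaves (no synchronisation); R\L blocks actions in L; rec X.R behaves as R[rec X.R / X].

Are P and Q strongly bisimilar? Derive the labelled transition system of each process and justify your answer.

P ~ Q

LTS(P): 2 reachable states
  p0 = rec X. b.(a.(X + 0 + 0))\{a} :: ··b··> p1
  p1 = (a.((rec X. b.(a.(X + 0 + 0))\{a}) + 0 + 0))\{a} :: stopped
LTS(Q): 2 reachable states
  q0 = rec X. b.(a.(X + 0))\{a} :: ··b··> q1
  q1 = (a.((rec X. b.(a.(X + 0))\{a}) + 0))\{a} :: stopped
Partition-refinement fixed point:
  B0 = {p0, q0}
  B1 = {p1, q1}
p0 ∈ B0, q0 ∈ B0 → same block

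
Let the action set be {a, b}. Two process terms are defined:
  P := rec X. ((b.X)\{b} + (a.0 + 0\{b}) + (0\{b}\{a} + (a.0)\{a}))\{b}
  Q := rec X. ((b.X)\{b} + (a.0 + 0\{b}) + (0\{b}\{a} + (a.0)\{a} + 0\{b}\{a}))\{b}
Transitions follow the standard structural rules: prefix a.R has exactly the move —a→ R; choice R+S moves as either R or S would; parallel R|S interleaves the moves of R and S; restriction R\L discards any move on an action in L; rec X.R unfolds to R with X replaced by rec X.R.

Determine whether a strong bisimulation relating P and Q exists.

LTS(P): 2 reachable states
  p0 = rec X. ((b.X)\{b} + (a.0 + 0\{b}) + (0\{b}\{a} + (a.0)\{a}))\{b} | --a--▸ p1
  p1 = 0\{b} | ·
LTS(Q): 2 reachable states
  q0 = rec X. ((b.X)\{b} + (a.0 + 0\{b}) + (0\{b}\{a} + (a.0)\{a} + 0\{b}\{a}))\{b} | --a--▸ q1
  q1 = 0\{b} | ·
Bisimilarity quotient blocks:
  B0 = {p0, q0}
  B1 = {p1, q1}
p0 ∈ B0, q0 ∈ B0 → same block

bisimilar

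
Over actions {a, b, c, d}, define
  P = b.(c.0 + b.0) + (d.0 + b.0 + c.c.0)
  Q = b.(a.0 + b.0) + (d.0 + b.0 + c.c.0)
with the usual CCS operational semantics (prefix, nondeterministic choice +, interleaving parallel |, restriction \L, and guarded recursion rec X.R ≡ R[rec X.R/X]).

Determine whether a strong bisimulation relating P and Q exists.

LTS(P): 4 reachable states
  m0 = b.(c.0 + b.0) + (d.0 + b.0 + c.c.0) → -b-> m1, -b-> m2, -c-> m3, -d-> m1
  m1 = 0 → (no moves)
  m2 = c.0 + b.0 → -b-> m1, -c-> m1
  m3 = c.0 → -c-> m1
LTS(Q): 4 reachable states
  n0 = b.(a.0 + b.0) + (d.0 + b.0 + c.c.0) → -b-> n1, -b-> n2, -c-> n3, -d-> n1
  n1 = 0 → (no moves)
  n2 = a.0 + b.0 → -a-> n1, -b-> n1
  n3 = c.0 → -c-> n1
Coarsest stable partition (strong bisimilarity classes):
  B0 = {m0}
  B1 = {m3, n3}
  B2 = {m1, n1}
  B3 = {m2}
  B4 = {n0}
  B5 = {n2}
m0 ∈ B0, n0 ∈ B4 → different blocks

P ≁ Q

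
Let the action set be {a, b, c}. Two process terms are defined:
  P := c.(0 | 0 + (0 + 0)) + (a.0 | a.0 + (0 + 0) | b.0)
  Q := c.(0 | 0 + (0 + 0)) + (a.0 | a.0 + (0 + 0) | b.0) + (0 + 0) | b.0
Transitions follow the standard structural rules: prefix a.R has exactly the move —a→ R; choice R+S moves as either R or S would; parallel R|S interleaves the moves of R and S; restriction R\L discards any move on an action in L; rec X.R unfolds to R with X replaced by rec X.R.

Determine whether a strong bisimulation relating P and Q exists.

P ~ Q

P's transition system — 6 states:
  m0 = c.(0 | 0 + (0 + 0)) + (a.0 | a.0 + (0 + 0) | b.0) ⊢ —a→ m1, —a→ m2, —b→ m3, —c→ m4
  m1 = 0 | a.0 ⊢ —a→ m5
  m2 = a.0 | 0 ⊢ —a→ m5
  m3 = (0 + 0) | 0 ⊢ deadlocked
  m4 = 0 | 0 + (0 + 0) ⊢ deadlocked
  m5 = 0 | 0 ⊢ deadlocked
Q's transition system — 6 states:
  n0 = c.(0 | 0 + (0 + 0)) + (a.0 | a.0 + (0 + 0) | b.0) + (0 + 0) | b.0 ⊢ —a→ n1, —a→ n2, —b→ n3, —c→ n4
  n1 = 0 | a.0 ⊢ —a→ n5
  n2 = a.0 | 0 ⊢ —a→ n5
  n3 = (0 + 0) | 0 ⊢ deadlocked
  n4 = 0 | 0 + (0 + 0) ⊢ deadlocked
  n5 = 0 | 0 ⊢ deadlocked
Bisimilarity quotient blocks:
  B0 = {m0, n0}
  B1 = {m3, m4, m5, n3, n4, n5}
  B2 = {m1, m2, n1, n2}
m0 ∈ B0, n0 ∈ B0 → same block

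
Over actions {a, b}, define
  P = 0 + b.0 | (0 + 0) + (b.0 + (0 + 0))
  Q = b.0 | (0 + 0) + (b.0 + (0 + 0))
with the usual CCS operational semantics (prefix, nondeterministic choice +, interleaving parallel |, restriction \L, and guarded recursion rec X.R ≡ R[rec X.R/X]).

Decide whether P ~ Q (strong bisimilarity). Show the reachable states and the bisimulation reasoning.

LTS(P): 3 reachable states
  m0 = 0 + b.0 | (0 + 0) + (b.0 + (0 + 0)) :: --b--▸ m1, --b--▸ m2
  m1 = 0 :: deadlocked
  m2 = 0 | (0 + 0) :: deadlocked
LTS(Q): 3 reachable states
  n0 = b.0 | (0 + 0) + (b.0 + (0 + 0)) :: --b--▸ n1, --b--▸ n2
  n1 = 0 :: deadlocked
  n2 = 0 | (0 + 0) :: deadlocked
Coarsest stable partition (strong bisimilarity classes):
  B0 = {m0, n0}
  B1 = {m1, m2, n1, n2}
m0 ∈ B0, n0 ∈ B0 → same block

YES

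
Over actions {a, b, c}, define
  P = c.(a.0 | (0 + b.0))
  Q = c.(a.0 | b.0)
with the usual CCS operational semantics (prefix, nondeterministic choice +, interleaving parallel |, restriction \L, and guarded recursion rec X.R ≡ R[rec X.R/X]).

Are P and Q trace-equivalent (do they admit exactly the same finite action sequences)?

traces(P) = traces(Q)

LTS(P): 5 reachable states
  p0 = c.(a.0 | (0 + b.0)) ⊢ ··c··> p1
  p1 = a.0 | (0 + b.0) ⊢ ··a··> p2, ··b··> p3
  p2 = 0 | (0 + b.0) ⊢ ··b··> p4
  p3 = a.0 | 0 ⊢ ··a··> p4
  p4 = 0 | 0 ⊢ ∅
LTS(Q): 5 reachable states
  q0 = c.(a.0 | b.0) ⊢ ··c··> q1
  q1 = a.0 | b.0 ⊢ ··a··> q2, ··b··> q3
  q2 = 0 | b.0 ⊢ ··b··> q4
  q3 = a.0 | 0 ⊢ ··a··> q4
  q4 = 0 | 0 ⊢ ∅
Coarsest stable partition (strong bisimilarity classes):
  B0 = {p0, q0}
  B1 = {p1, q1}
  B2 = {p2, q2}
  B3 = {p4, q4}
  B4 = {p3, q3}
p0 ∈ B0, q0 ∈ B0 → same block
Bisimilar ⇒ trace-equivalent.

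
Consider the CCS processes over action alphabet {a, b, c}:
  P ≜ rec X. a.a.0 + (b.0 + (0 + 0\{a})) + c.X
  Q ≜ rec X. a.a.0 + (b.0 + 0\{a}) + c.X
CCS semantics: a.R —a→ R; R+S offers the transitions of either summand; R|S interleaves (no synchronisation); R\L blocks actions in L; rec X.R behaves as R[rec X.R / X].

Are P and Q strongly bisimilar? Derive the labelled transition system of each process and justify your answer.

P ~ Q

P's transition system — 3 states:
  m0 = rec X. a.a.0 + (b.0 + (0 + 0\{a})) + c.X | ··a··> m1, ··b··> m2, ··c··> m0
  m1 = a.0 | ··a··> m2
  m2 = 0 | ∅
Q's transition system — 3 states:
  n0 = rec X. a.a.0 + (b.0 + 0\{a}) + c.X | ··a··> n1, ··b··> n2, ··c··> n0
  n1 = a.0 | ··a··> n2
  n2 = 0 | ∅
Bisimilarity quotient blocks:
  B0 = {m0, n0}
  B1 = {m2, n2}
  B2 = {m1, n1}
m0 ∈ B0, n0 ∈ B0 → same block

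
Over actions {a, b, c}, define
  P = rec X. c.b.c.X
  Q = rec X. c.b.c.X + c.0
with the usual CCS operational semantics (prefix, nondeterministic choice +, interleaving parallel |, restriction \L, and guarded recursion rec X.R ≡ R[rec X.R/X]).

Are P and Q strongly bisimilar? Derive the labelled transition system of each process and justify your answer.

not bisimilar

LTS(P): 3 reachable states
  u0 = rec X. c.b.c.X | --c--▸ u1
  u1 = b.c.(rec X. c.b.c.X) | --b--▸ u2
  u2 = c.(rec X. c.b.c.X) | --c--▸ u0
LTS(Q): 4 reachable states
  v0 = rec X. c.b.c.X + c.0 | --c--▸ v1, --c--▸ v2
  v1 = 0 | stopped
  v2 = b.c.(rec X. c.b.c.X + c.0) | --b--▸ v3
  v3 = c.(rec X. c.b.c.X + c.0) | --c--▸ v0
Bisimilarity quotient blocks:
  B0 = {u0}
  B1 = {u1}
  B2 = {u2}
  B3 = {v0}
  B4 = {v2}
  B5 = {v3}
  B6 = {v1}
u0 ∈ B0, v0 ∈ B3 → different blocks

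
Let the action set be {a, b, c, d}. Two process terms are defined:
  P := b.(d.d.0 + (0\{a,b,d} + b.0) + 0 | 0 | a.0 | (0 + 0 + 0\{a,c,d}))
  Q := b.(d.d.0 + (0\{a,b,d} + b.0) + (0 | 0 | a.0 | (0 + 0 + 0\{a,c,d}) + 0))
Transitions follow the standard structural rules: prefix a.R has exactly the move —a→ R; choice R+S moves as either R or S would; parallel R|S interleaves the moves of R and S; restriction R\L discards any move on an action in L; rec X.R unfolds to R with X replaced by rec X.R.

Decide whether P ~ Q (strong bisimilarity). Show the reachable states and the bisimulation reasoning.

bisimilar

Reachable graph of P (5 states):
  s0 = b.(d.d.0 + (0\{a,b,d} + b.0) + 0 | 0 | a.0 | (0 + 0 + 0\{a,c,d})) ⊢ --b--▸ s1
  s1 = d.d.0 + (0\{a,b,d} + b.0) + 0 | 0 | a.0 | (0 + 0 + 0\{a,c,d}) ⊢ --a--▸ s2, --b--▸ s3, --d--▸ s4
  s2 = 0 | 0 | 0 | (0 + 0 + 0\{a,c,d}) ⊢ ·
  s3 = 0 ⊢ ·
  s4 = d.0 ⊢ --d--▸ s3
Reachable graph of Q (5 states):
  t0 = b.(d.d.0 + (0\{a,b,d} + b.0) + (0 | 0 | a.0 | (0 + 0 + 0\{a,c,d}) + 0)) ⊢ --b--▸ t1
  t1 = d.d.0 + (0\{a,b,d} + b.0) + (0 | 0 | a.0 | (0 + 0 + 0\{a,c,d}) + 0) ⊢ --a--▸ t2, --b--▸ t3, --d--▸ t4
  t2 = 0 | 0 | 0 | (0 + 0 + 0\{a,c,d}) ⊢ ·
  t3 = 0 ⊢ ·
  t4 = d.0 ⊢ --d--▸ t3
Partition-refinement fixed point:
  B0 = {s0, t0}
  B1 = {s1, t1}
  B2 = {s2, s3, t2, t3}
  B3 = {s4, t4}
s0 ∈ B0, t0 ∈ B0 → same block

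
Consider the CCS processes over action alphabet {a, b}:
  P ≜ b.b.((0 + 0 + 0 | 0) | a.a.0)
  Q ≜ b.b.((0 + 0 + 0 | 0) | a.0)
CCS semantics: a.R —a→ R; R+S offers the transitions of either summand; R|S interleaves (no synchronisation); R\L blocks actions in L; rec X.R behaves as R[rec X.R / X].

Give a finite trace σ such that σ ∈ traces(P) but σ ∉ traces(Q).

P's transition system — 5 states:
  u0 = b.b.((0 + 0 + 0 | 0) | a.a.0) | -b-> u1
  u1 = b.((0 + 0 + 0 | 0) | a.a.0) | -b-> u2
  u2 = (0 + 0 + 0 | 0) | a.a.0 | -a-> u3
  u3 = (0 + 0 + 0 | 0) | a.0 | -a-> u4
  u4 = (0 + 0 + 0 | 0) | 0 | stopped
Q's transition system — 4 states:
  v0 = b.b.((0 + 0 + 0 | 0) | a.0) | -b-> v1
  v1 = b.((0 + 0 + 0 | 0) | a.0) | -b-> v2
  v2 = (0 + 0 + 0 | 0) | a.0 | -a-> v3
  v3 = (0 + 0 + 0 | 0) | 0 | stopped
Executing bbaa from P (initial set {u0}):
  after b @ step 1: {u1}
  after b @ step 2: {u2}
  after a @ step 3: {u3}
  after a @ step 4: {u4}
  P completes σ.
Executing bbaa from Q (initial set {v0}):
  after b @ step 1: {v1}
  after b @ step 2: {v2}
  after a @ step 3: {v3}
  after a @ step 4: ∅ (Q stuck)

bbaa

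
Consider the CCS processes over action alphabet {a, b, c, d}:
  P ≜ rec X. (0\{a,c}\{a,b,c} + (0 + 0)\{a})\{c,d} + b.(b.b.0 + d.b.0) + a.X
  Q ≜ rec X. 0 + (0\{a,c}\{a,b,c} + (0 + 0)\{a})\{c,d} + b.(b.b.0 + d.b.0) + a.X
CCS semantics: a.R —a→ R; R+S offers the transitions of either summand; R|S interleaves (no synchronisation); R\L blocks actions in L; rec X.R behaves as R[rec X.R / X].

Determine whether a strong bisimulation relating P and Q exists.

P ~ Q

Reachable graph of P (4 states):
  u0 = rec X. (0\{a,c}\{a,b,c} + (0 + 0)\{a})\{c,d} + b.(b.b.0 + d.b.0) + a.X → —a→ u0, —b→ u1
  u1 = b.b.0 + d.b.0 → —b→ u2, —d→ u2
  u2 = b.0 → —b→ u3
  u3 = 0 → (no moves)
Reachable graph of Q (4 states):
  v0 = rec X. 0 + (0\{a,c}\{a,b,c} + (0 + 0)\{a})\{c,d} + b.(b.b.0 + d.b.0) + a.X → —a→ v0, —b→ v1
  v1 = b.b.0 + d.b.0 → —b→ v2, —d→ v2
  v2 = b.0 → —b→ v3
  v3 = 0 → (no moves)
Bisimilarity quotient blocks:
  B0 = {u0, v0}
  B1 = {u1, v1}
  B2 = {u2, v2}
  B3 = {u3, v3}
u0 ∈ B0, v0 ∈ B0 → same block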